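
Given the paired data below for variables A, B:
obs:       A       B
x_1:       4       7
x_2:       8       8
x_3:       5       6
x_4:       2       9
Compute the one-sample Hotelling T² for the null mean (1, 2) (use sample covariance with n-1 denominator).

Step 1 — sample mean vector:
  mean(A) = (4 + 8 + 5 + 2) / 4 = 19/4 = 4.75
  mean(B) = (7 + 8 + 6 + 9) / 4 = 30/4 = 7.5
  x̄ = (4.75, 7.5),  deviation x̄ - mu_0 = (4.75, 7.5) - (1, 2) = (3.75, 5.5).

Step 2 — sample covariance matrix, S[i,j] = (1/(n-1)) · Σ_k (x_{k,i} - mean_i) · (x_{k,j} - mean_j), divisor n-1 = 3:
  S[A,A] = ((-0.75)·(-0.75) + (3.25)·(3.25) + (0.25)·(0.25) + (-2.75)·(-2.75)) / 3 = 18.75/3 = 6.25
  S[A,B] = ((-0.75)·(-0.5) + (3.25)·(0.5) + (0.25)·(-1.5) + (-2.75)·(1.5)) / 3 = -2.5/3 = -0.8333
  S[B,B] = ((-0.5)·(-0.5) + (0.5)·(0.5) + (-1.5)·(-1.5) + (1.5)·(1.5)) / 3 = 5/3 = 1.6667
  S = [[6.25, -0.8333],
 [-0.8333, 1.6667]].

Step 3 — invert S. det(S) = 6.25·1.6667 - (-0.8333)² = 9.7222.
  S^{-1} = (1/det) · [[d, -b], [-b, a]] = [[0.1714, 0.0857],
 [0.0857, 0.6429]].

Step 4 — quadratic form (x̄ - mu_0)^T · S^{-1} · (x̄ - mu_0):
  S^{-1} · (x̄ - mu_0) = (1.1143, 3.8571),
  (x̄ - mu_0)^T · [...] = (3.75)·(1.1143) + (5.5)·(3.8571) = 25.3929.

Step 5 — scale by n: T² = 4 · 25.3929 = 101.5714.

T² ≈ 101.5714


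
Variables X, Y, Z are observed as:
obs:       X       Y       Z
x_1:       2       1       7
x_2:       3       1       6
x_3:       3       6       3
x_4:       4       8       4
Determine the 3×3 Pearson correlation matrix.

Step 1 — column means:
  mean(X) = (2 + 3 + 3 + 4) / 4 = 12/4 = 3
  mean(Y) = (1 + 1 + 6 + 8) / 4 = 16/4 = 4
  mean(Z) = (7 + 6 + 3 + 4) / 4 = 20/4 = 5

Step 2 — sample variances and covariances s[i,j] = (1/(n-1)) · Σ_k (x_{k,i} - mean_i) · (x_{k,j} - mean_j), with n-1 = 3:
  s[X,X] = ((-1)·(-1) + (0)·(0) + (0)·(0) + (1)·(1)) / 3 = 2/3 = 0.6667
  s[X,Y] = ((-1)·(-3) + (0)·(-3) + (0)·(2) + (1)·(4)) / 3 = 7/3 = 2.3333
  s[X,Z] = ((-1)·(2) + (0)·(1) + (0)·(-2) + (1)·(-1)) / 3 = -3/3 = -1
  s[Y,Y] = ((-3)·(-3) + (-3)·(-3) + (2)·(2) + (4)·(4)) / 3 = 38/3 = 12.6667
  s[Y,Z] = ((-3)·(2) + (-3)·(1) + (2)·(-2) + (4)·(-1)) / 3 = -17/3 = -5.6667
  s[Z,Z] = ((2)·(2) + (1)·(1) + (-2)·(-2) + (-1)·(-1)) / 3 = 10/3 = 3.3333
  Sample standard deviations s_i = √(s[i,i]):
  s(X) = √(0.6667) = 0.8165
  s(Y) = √(12.6667) = 3.559
  s(Z) = √(3.3333) = 1.8257

Step 3 — r_{ij} = s_{ij} / (s_i · s_j):
  r[X,X] = 1 (diagonal).
  r[X,Y] = 2.3333 / (0.8165 · 3.559) = 2.3333 / 2.9059 = 0.803
  r[X,Z] = -1 / (0.8165 · 1.8257) = -1 / 1.4907 = -0.6708
  r[Y,Y] = 1 (diagonal).
  r[Y,Z] = -5.6667 / (3.559 · 1.8257) = -5.6667 / 6.4979 = -0.8721
  r[Z,Z] = 1 (diagonal).

R is symmetric with unit diagonal. Assembling:

R = [[1, 0.803, -0.6708],
 [0.803, 1, -0.8721],
 [-0.6708, -0.8721, 1]]


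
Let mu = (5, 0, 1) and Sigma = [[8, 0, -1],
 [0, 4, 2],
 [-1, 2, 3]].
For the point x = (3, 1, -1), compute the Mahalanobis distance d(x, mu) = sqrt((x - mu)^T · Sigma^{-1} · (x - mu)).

Step 1 — centre the observation: (x - mu) = (-2, 1, -2).

Step 2 — invert Sigma (cofactor / det for 3×3, or solve directly):
  Sigma^{-1} = [[0.1333, -0.0333, 0.0667],
 [-0.0333, 0.3833, -0.2667],
 [0.0667, -0.2667, 0.5333]].

Step 3 — form the quadratic (x - mu)^T · Sigma^{-1} · (x - mu):
  Sigma^{-1} · (x - mu) = (-0.4333, 0.9833, -1.4667).
  (x - mu)^T · [Sigma^{-1} · (x - mu)] = (-2)·(-0.4333) + (1)·(0.9833) + (-2)·(-1.4667) = 4.7833.

Step 4 — take square root: d = √(4.7833) ≈ 2.1871.

d(x, mu) = √(4.7833) ≈ 2.1871


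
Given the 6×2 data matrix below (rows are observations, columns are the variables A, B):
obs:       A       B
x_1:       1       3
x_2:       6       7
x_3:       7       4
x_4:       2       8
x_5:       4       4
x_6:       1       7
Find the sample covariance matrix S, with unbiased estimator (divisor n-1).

Step 1 — column means:
  mean(A) = (1 + 6 + 7 + 2 + 4 + 1) / 6 = 21/6 = 3.5
  mean(B) = (3 + 7 + 4 + 8 + 4 + 7) / 6 = 33/6 = 5.5

Step 2 — sample covariance S[i,j] = (1/(n-1)) · Σ_k (x_{k,i} - mean_i) · (x_{k,j} - mean_j), with n-1 = 5.
  S[A,A] = ((-2.5)·(-2.5) + (2.5)·(2.5) + (3.5)·(3.5) + (-1.5)·(-1.5) + (0.5)·(0.5) + (-2.5)·(-2.5)) / 5 = 33.5/5 = 6.7
  S[A,B] = ((-2.5)·(-2.5) + (2.5)·(1.5) + (3.5)·(-1.5) + (-1.5)·(2.5) + (0.5)·(-1.5) + (-2.5)·(1.5)) / 5 = -3.5/5 = -0.7
  S[B,B] = ((-2.5)·(-2.5) + (1.5)·(1.5) + (-1.5)·(-1.5) + (2.5)·(2.5) + (-1.5)·(-1.5) + (1.5)·(1.5)) / 5 = 21.5/5 = 4.3

S is symmetric (S[j,i] = S[i,j]). Assembling:

S = [[6.7, -0.7],
 [-0.7, 4.3]]


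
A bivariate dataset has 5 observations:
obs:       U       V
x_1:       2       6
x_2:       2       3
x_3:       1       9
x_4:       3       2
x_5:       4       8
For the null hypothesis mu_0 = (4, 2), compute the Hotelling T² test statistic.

Step 1 — sample mean vector:
  mean(U) = (2 + 2 + 1 + 3 + 4) / 5 = 12/5 = 2.4
  mean(V) = (6 + 3 + 9 + 2 + 8) / 5 = 28/5 = 5.6
  x̄ = (2.4, 5.6),  deviation x̄ - mu_0 = (2.4, 5.6) - (4, 2) = (-1.6, 3.6).

Step 2 — sample covariance matrix, S[i,j] = (1/(n-1)) · Σ_k (x_{k,i} - mean_i) · (x_{k,j} - mean_j), divisor n-1 = 4:
  S[U,U] = ((-0.4)·(-0.4) + (-0.4)·(-0.4) + (-1.4)·(-1.4) + (0.6)·(0.6) + (1.6)·(1.6)) / 4 = 5.2/4 = 1.3
  S[U,V] = ((-0.4)·(0.4) + (-0.4)·(-2.6) + (-1.4)·(3.4) + (0.6)·(-3.6) + (1.6)·(2.4)) / 4 = -2.2/4 = -0.55
  S[V,V] = ((0.4)·(0.4) + (-2.6)·(-2.6) + (3.4)·(3.4) + (-3.6)·(-3.6) + (2.4)·(2.4)) / 4 = 37.2/4 = 9.3
  S = [[1.3, -0.55],
 [-0.55, 9.3]].

Step 3 — invert S. det(S) = 1.3·9.3 - (-0.55)² = 11.7875.
  S^{-1} = (1/det) · [[d, -b], [-b, a]] = [[0.789, 0.0467],
 [0.0467, 0.1103]].

Step 4 — quadratic form (x̄ - mu_0)^T · S^{-1} · (x̄ - mu_0):
  S^{-1} · (x̄ - mu_0) = (-1.0944, 0.3224),
  (x̄ - mu_0)^T · [...] = (-1.6)·(-1.0944) + (3.6)·(0.3224) = 2.9116.

Step 5 — scale by n: T² = 5 · 2.9116 = 14.5578.

T² ≈ 14.5578


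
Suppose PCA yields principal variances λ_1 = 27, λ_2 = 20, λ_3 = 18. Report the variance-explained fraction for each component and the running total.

Step 1 — total variance = trace(Sigma) = Σ λ_i = 27 + 20 + 18 = 65.

Step 2 — fraction explained by component i = λ_i / Σ λ:
  PC1: 27/65 = 0.4154
  PC2: 20/65 = 0.3077
  PC3: 18/65 = 0.2769

Step 3 — cumulative fraction after k components = (λ_1 + ... + λ_k) / Σ λ:
  k = 1: 27/65 = 0.4154
  k = 2: (27 + 20)/65 = 47/65 = 0.7231
  k = 3: (27 + 20 + 18)/65 = 65/65 = 1

Summary (fraction, with percent):

explained: PC1 0.4154 (41.54%), PC2 0.3077 (30.77%), PC3 0.2769 (27.69%);  cumulative: 0.4154, 0.7231, 1


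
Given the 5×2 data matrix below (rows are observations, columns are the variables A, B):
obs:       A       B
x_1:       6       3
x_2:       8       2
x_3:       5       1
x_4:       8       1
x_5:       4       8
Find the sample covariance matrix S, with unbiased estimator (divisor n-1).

Step 1 — column means:
  mean(A) = (6 + 8 + 5 + 8 + 4) / 5 = 31/5 = 6.2
  mean(B) = (3 + 2 + 1 + 1 + 8) / 5 = 15/5 = 3

Step 2 — sample covariance S[i,j] = (1/(n-1)) · Σ_k (x_{k,i} - mean_i) · (x_{k,j} - mean_j), with n-1 = 4.
  S[A,A] = ((-0.2)·(-0.2) + (1.8)·(1.8) + (-1.2)·(-1.2) + (1.8)·(1.8) + (-2.2)·(-2.2)) / 4 = 12.8/4 = 3.2
  S[A,B] = ((-0.2)·(0) + (1.8)·(-1) + (-1.2)·(-2) + (1.8)·(-2) + (-2.2)·(5)) / 4 = -14/4 = -3.5
  S[B,B] = ((0)·(0) + (-1)·(-1) + (-2)·(-2) + (-2)·(-2) + (5)·(5)) / 4 = 34/4 = 8.5

S is symmetric (S[j,i] = S[i,j]). Assembling:

S = [[3.2, -3.5],
 [-3.5, 8.5]]


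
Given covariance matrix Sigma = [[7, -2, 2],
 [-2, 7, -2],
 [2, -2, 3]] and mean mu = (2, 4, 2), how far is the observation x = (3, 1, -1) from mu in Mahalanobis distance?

Step 1 — centre the observation: (x - mu) = (1, -3, -3).

Step 2 — invert Sigma (cofactor / det for 3×3, or solve directly):
  Sigma^{-1} = [[0.1789, 0.0211, -0.1053],
 [0.0211, 0.1789, 0.1053],
 [-0.1053, 0.1053, 0.4737]].

Step 3 — form the quadratic (x - mu)^T · Sigma^{-1} · (x - mu):
  Sigma^{-1} · (x - mu) = (0.4316, -0.8316, -1.8421).
  (x - mu)^T · [Sigma^{-1} · (x - mu)] = (1)·(0.4316) + (-3)·(-0.8316) + (-3)·(-1.8421) = 8.4526.

Step 4 — take square root: d = √(8.4526) ≈ 2.9073.

d(x, mu) = √(8.4526) ≈ 2.9073


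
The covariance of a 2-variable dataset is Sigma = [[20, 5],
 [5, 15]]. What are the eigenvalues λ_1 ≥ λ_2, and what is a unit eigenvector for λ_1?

Step 1 — characteristic polynomial of 2×2 Sigma:
  det(Sigma - λI) = λ² - trace · λ + det = 0.
  trace = 20 + 15 = 35, det = 20·15 - (5)² = 275.
Step 2 — discriminant:
  Δ = trace² - 4·det = 1225 - 1100 = 125.
Step 3 — eigenvalues:
  λ = (trace ± √Δ)/2 = (35 ± 11.1803)/2,
  λ_1 = 23.0902,  λ_2 = 11.9098.

Step 4 — unit eigenvector for λ_1: solve (Sigma - λ_1 I)v = 0. First row:
  (20 - 23.0902)·v_x + (5)·v_y = 0, i.e. (-3.0902)·v_x + (5)·v_y = 0,
  so v ∝ (b, λ_1 - a) = (5, 3.0902) = u.
  ||u|| = √((5)² + (3.0902)²) = √(34.5492) ≈ 5.8779,
  v_1 = u/||u|| ≈ (0.8507, 0.5257) (||v_1|| = 1).

λ_1 = 23.0902,  λ_2 = 11.9098;  v_1 ≈ (0.8507, 0.5257)


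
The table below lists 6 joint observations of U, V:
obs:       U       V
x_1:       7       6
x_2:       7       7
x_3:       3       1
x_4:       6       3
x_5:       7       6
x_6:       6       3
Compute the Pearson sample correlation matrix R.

Step 1 — column means:
  mean(U) = (7 + 7 + 3 + 6 + 7 + 6) / 6 = 36/6 = 6
  mean(V) = (6 + 7 + 1 + 3 + 6 + 3) / 6 = 26/6 = 4.3333

Step 2 — sample variances and covariances s[i,j] = (1/(n-1)) · Σ_k (x_{k,i} - mean_i) · (x_{k,j} - mean_j), with n-1 = 5:
  s[U,U] = ((1)·(1) + (1)·(1) + (-3)·(-3) + (0)·(0) + (1)·(1) + (0)·(0)) / 5 = 12/5 = 2.4
  s[U,V] = ((1)·(1.6667) + (1)·(2.6667) + (-3)·(-3.3333) + (0)·(-1.3333) + (1)·(1.6667) + (0)·(-1.3333)) / 5 = 16/5 = 3.2
  s[V,V] = ((1.6667)·(1.6667) + (2.6667)·(2.6667) + (-3.3333)·(-3.3333) + (-1.3333)·(-1.3333) + (1.6667)·(1.6667) + (-1.3333)·(-1.3333)) / 5 = 27.3333/5 = 5.4667
  Sample standard deviations s_i = √(s[i,i]):
  s(U) = √(2.4) = 1.5492
  s(V) = √(5.4667) = 2.3381

Step 3 — r_{ij} = s_{ij} / (s_i · s_j):
  r[U,U] = 1 (diagonal).
  r[U,V] = 3.2 / (1.5492 · 2.3381) = 3.2 / 3.6222 = 0.8835
  r[V,V] = 1 (diagonal).

R is symmetric with unit diagonal. Assembling:

R = [[1, 0.8835],
 [0.8835, 1]]


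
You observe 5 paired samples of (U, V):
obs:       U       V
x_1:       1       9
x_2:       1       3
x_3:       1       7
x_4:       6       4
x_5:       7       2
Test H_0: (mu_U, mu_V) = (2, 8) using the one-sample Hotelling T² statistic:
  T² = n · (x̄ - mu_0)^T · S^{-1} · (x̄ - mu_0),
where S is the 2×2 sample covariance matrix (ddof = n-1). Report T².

Step 1 — sample mean vector:
  mean(U) = (1 + 1 + 1 + 6 + 7) / 5 = 16/5 = 3.2
  mean(V) = (9 + 3 + 7 + 4 + 2) / 5 = 25/5 = 5
  x̄ = (3.2, 5),  deviation x̄ - mu_0 = (3.2, 5) - (2, 8) = (1.2, -3).

Step 2 — sample covariance matrix, S[i,j] = (1/(n-1)) · Σ_k (x_{k,i} - mean_i) · (x_{k,j} - mean_j), divisor n-1 = 4:
  S[U,U] = ((-2.2)·(-2.2) + (-2.2)·(-2.2) + (-2.2)·(-2.2) + (2.8)·(2.8) + (3.8)·(3.8)) / 4 = 36.8/4 = 9.2
  S[U,V] = ((-2.2)·(4) + (-2.2)·(-2) + (-2.2)·(2) + (2.8)·(-1) + (3.8)·(-3)) / 4 = -23/4 = -5.75
  S[V,V] = ((4)·(4) + (-2)·(-2) + (2)·(2) + (-1)·(-1) + (-3)·(-3)) / 4 = 34/4 = 8.5
  S = [[9.2, -5.75],
 [-5.75, 8.5]].

Step 3 — invert S. det(S) = 9.2·8.5 - (-5.75)² = 45.1375.
  S^{-1} = (1/det) · [[d, -b], [-b, a]] = [[0.1883, 0.1274],
 [0.1274, 0.2038]].

Step 4 — quadratic form (x̄ - mu_0)^T · S^{-1} · (x̄ - mu_0):
  S^{-1} · (x̄ - mu_0) = (-0.1562, -0.4586),
  (x̄ - mu_0)^T · [...] = (1.2)·(-0.1562) + (-3)·(-0.4586) = 1.1884.

Step 5 — scale by n: T² = 5 · 1.1884 = 5.9418.

T² ≈ 5.9418


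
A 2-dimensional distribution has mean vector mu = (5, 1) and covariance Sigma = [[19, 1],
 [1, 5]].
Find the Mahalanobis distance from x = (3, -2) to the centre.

Step 1 — centre the observation: (x - mu) = (-2, -3).

Step 2 — invert Sigma. det(Sigma) = 19·5 - (1)² = 94.
  Sigma^{-1} = (1/det) · [[d, -b], [-b, a]] = [[0.0532, -0.0106],
 [-0.0106, 0.2021]].

Step 3 — form the quadratic (x - mu)^T · Sigma^{-1} · (x - mu):
  Sigma^{-1} · (x - mu) = (-0.0745, -0.5851).
  (x - mu)^T · [Sigma^{-1} · (x - mu)] = (-2)·(-0.0745) + (-3)·(-0.5851) = 1.9043.

Step 4 — take square root: d = √(1.9043) ≈ 1.3799.

d(x, mu) = √(1.9043) ≈ 1.3799


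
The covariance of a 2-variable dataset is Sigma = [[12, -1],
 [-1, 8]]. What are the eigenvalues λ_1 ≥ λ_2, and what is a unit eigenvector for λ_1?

Step 1 — characteristic polynomial of 2×2 Sigma:
  det(Sigma - λI) = λ² - trace · λ + det = 0.
  trace = 12 + 8 = 20, det = 12·8 - (-1)² = 95.
Step 2 — discriminant:
  Δ = trace² - 4·det = 400 - 380 = 20.
Step 3 — eigenvalues:
  λ = (trace ± √Δ)/2 = (20 ± 4.4721)/2,
  λ_1 = 12.2361,  λ_2 = 7.7639.

Step 4 — unit eigenvector for λ_1: solve (Sigma - λ_1 I)v = 0. First row:
  (12 - 12.2361)·v_x + (-1)·v_y = 0, i.e. (-0.2361)·v_x + (-1)·v_y = 0,
  so v ∝ (b, λ_1 - a) = (-1, 0.2361); multiply by -1 so the first entry is positive: u = (1, -0.2361).
  ||u|| = √((1)² + (-0.2361)²) = √(1.0557) ≈ 1.0275,
  v_1 = u/||u|| ≈ (0.9732, -0.2298) (||v_1|| = 1).

λ_1 = 12.2361,  λ_2 = 7.7639;  v_1 ≈ (0.9732, -0.2298)


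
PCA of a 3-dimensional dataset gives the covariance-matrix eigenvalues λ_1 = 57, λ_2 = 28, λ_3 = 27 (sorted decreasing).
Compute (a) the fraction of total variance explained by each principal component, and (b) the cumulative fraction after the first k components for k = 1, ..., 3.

Step 1 — total variance = trace(Sigma) = Σ λ_i = 57 + 28 + 27 = 112.

Step 2 — fraction explained by component i = λ_i / Σ λ:
  PC1: 57/112 = 0.5089
  PC2: 28/112 = 0.25
  PC3: 27/112 = 0.2411

Step 3 — cumulative fraction after k components = (λ_1 + ... + λ_k) / Σ λ:
  k = 1: 57/112 = 0.5089
  k = 2: (57 + 28)/112 = 85/112 = 0.7589
  k = 3: (57 + 28 + 27)/112 = 112/112 = 1

Summary (fraction, with percent):

explained: PC1 0.5089 (50.89%), PC2 0.25 (25%), PC3 0.2411 (24.11%);  cumulative: 0.5089, 0.7589, 1


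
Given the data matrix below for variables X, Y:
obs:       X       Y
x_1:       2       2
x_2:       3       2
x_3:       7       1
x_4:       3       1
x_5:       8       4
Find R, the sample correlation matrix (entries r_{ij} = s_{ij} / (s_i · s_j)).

Step 1 — column means:
  mean(X) = (2 + 3 + 7 + 3 + 8) / 5 = 23/5 = 4.6
  mean(Y) = (2 + 2 + 1 + 1 + 4) / 5 = 10/5 = 2

Step 2 — sample variances and covariances s[i,j] = (1/(n-1)) · Σ_k (x_{k,i} - mean_i) · (x_{k,j} - mean_j), with n-1 = 4:
  s[X,X] = ((-2.6)·(-2.6) + (-1.6)·(-1.6) + (2.4)·(2.4) + (-1.6)·(-1.6) + (3.4)·(3.4)) / 4 = 29.2/4 = 7.3
  s[X,Y] = ((-2.6)·(0) + (-1.6)·(0) + (2.4)·(-1) + (-1.6)·(-1) + (3.4)·(2)) / 4 = 6/4 = 1.5
  s[Y,Y] = ((0)·(0) + (0)·(0) + (-1)·(-1) + (-1)·(-1) + (2)·(2)) / 4 = 6/4 = 1.5
  Sample standard deviations s_i = √(s[i,i]):
  s(X) = √(7.3) = 2.7019
  s(Y) = √(1.5) = 1.2247

Step 3 — r_{ij} = s_{ij} / (s_i · s_j):
  r[X,X] = 1 (diagonal).
  r[X,Y] = 1.5 / (2.7019 · 1.2247) = 1.5 / 3.3091 = 0.4533
  r[Y,Y] = 1 (diagonal).

R is symmetric with unit diagonal. Assembling:

R = [[1, 0.4533],
 [0.4533, 1]]


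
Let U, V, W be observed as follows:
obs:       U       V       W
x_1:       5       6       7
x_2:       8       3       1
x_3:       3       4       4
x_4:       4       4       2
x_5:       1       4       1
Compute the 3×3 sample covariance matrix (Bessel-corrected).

Step 1 — column means:
  mean(U) = (5 + 8 + 3 + 4 + 1) / 5 = 21/5 = 4.2
  mean(V) = (6 + 3 + 4 + 4 + 4) / 5 = 21/5 = 4.2
  mean(W) = (7 + 1 + 4 + 2 + 1) / 5 = 15/5 = 3

Step 2 — sample covariance S[i,j] = (1/(n-1)) · Σ_k (x_{k,i} - mean_i) · (x_{k,j} - mean_j), with n-1 = 4.
  S[U,U] = ((0.8)·(0.8) + (3.8)·(3.8) + (-1.2)·(-1.2) + (-0.2)·(-0.2) + (-3.2)·(-3.2)) / 4 = 26.8/4 = 6.7
  S[U,V] = ((0.8)·(1.8) + (3.8)·(-1.2) + (-1.2)·(-0.2) + (-0.2)·(-0.2) + (-3.2)·(-0.2)) / 4 = -2.2/4 = -0.55
  S[U,W] = ((0.8)·(4) + (3.8)·(-2) + (-1.2)·(1) + (-0.2)·(-1) + (-3.2)·(-2)) / 4 = 1/4 = 0.25
  S[V,V] = ((1.8)·(1.8) + (-1.2)·(-1.2) + (-0.2)·(-0.2) + (-0.2)·(-0.2) + (-0.2)·(-0.2)) / 4 = 4.8/4 = 1.2
  S[V,W] = ((1.8)·(4) + (-1.2)·(-2) + (-0.2)·(1) + (-0.2)·(-1) + (-0.2)·(-2)) / 4 = 10/4 = 2.5
  S[W,W] = ((4)·(4) + (-2)·(-2) + (1)·(1) + (-1)·(-1) + (-2)·(-2)) / 4 = 26/4 = 6.5

S is symmetric (S[j,i] = S[i,j]). Assembling:

S = [[6.7, -0.55, 0.25],
 [-0.55, 1.2, 2.5],
 [0.25, 2.5, 6.5]]


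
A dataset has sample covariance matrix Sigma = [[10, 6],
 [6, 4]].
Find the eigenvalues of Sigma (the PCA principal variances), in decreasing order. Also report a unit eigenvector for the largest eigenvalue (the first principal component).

Step 1 — characteristic polynomial of 2×2 Sigma:
  det(Sigma - λI) = λ² - trace · λ + det = 0.
  trace = 10 + 4 = 14, det = 10·4 - (6)² = 4.
Step 2 — discriminant:
  Δ = trace² - 4·det = 196 - 16 = 180.
Step 3 — eigenvalues:
  λ = (trace ± √Δ)/2 = (14 ± 13.4164)/2,
  λ_1 = 13.7082,  λ_2 = 0.2918.

Step 4 — unit eigenvector for λ_1: solve (Sigma - λ_1 I)v = 0. First row:
  (10 - 13.7082)·v_x + (6)·v_y = 0, i.e. (-3.7082)·v_x + (6)·v_y = 0,
  so v ∝ (b, λ_1 - a) = (6, 3.7082) = u.
  ||u|| = √((6)² + (3.7082)²) = √(49.7508) ≈ 7.0534,
  v_1 = u/||u|| ≈ (0.8507, 0.5257) (||v_1|| = 1).

λ_1 = 13.7082,  λ_2 = 0.2918;  v_1 ≈ (0.8507, 0.5257)


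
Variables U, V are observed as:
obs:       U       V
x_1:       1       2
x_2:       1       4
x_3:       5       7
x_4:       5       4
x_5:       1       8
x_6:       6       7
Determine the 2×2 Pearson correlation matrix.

Step 1 — column means:
  mean(U) = (1 + 1 + 5 + 5 + 1 + 6) / 6 = 19/6 = 3.1667
  mean(V) = (2 + 4 + 7 + 4 + 8 + 7) / 6 = 32/6 = 5.3333

Step 2 — sample variances and covariances s[i,j] = (1/(n-1)) · Σ_k (x_{k,i} - mean_i) · (x_{k,j} - mean_j), with n-1 = 5:
  s[U,U] = ((-2.1667)·(-2.1667) + (-2.1667)·(-2.1667) + (1.8333)·(1.8333) + (1.8333)·(1.8333) + (-2.1667)·(-2.1667) + (2.8333)·(2.8333)) / 5 = 28.8333/5 = 5.7667
  s[U,V] = ((-2.1667)·(-3.3333) + (-2.1667)·(-1.3333) + (1.8333)·(1.6667) + (1.8333)·(-1.3333) + (-2.1667)·(2.6667) + (2.8333)·(1.6667)) / 5 = 9.6667/5 = 1.9333
  s[V,V] = ((-3.3333)·(-3.3333) + (-1.3333)·(-1.3333) + (1.6667)·(1.6667) + (-1.3333)·(-1.3333) + (2.6667)·(2.6667) + (1.6667)·(1.6667)) / 5 = 27.3333/5 = 5.4667
  Sample standard deviations s_i = √(s[i,i]):
  s(U) = √(5.7667) = 2.4014
  s(V) = √(5.4667) = 2.3381

Step 3 — r_{ij} = s_{ij} / (s_i · s_j):
  r[U,U] = 1 (diagonal).
  r[U,V] = 1.9333 / (2.4014 · 2.3381) = 1.9333 / 5.6147 = 0.3443
  r[V,V] = 1 (diagonal).

R is symmetric with unit diagonal. Assembling:

R = [[1, 0.3443],
 [0.3443, 1]]


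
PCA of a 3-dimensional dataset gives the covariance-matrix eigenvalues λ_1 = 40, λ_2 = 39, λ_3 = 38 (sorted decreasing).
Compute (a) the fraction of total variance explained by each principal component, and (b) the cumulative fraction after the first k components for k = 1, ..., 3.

Step 1 — total variance = trace(Sigma) = Σ λ_i = 40 + 39 + 38 = 117.

Step 2 — fraction explained by component i = λ_i / Σ λ:
  PC1: 40/117 = 0.3419
  PC2: 39/117 = 0.3333
  PC3: 38/117 = 0.3248

Step 3 — cumulative fraction after k components = (λ_1 + ... + λ_k) / Σ λ:
  k = 1: 40/117 = 0.3419
  k = 2: (40 + 39)/117 = 79/117 = 0.6752
  k = 3: (40 + 39 + 38)/117 = 117/117 = 1

Summary (fraction, with percent):

explained: PC1 0.3419 (34.19%), PC2 0.3333 (33.33%), PC3 0.3248 (32.48%);  cumulative: 0.3419, 0.6752, 1


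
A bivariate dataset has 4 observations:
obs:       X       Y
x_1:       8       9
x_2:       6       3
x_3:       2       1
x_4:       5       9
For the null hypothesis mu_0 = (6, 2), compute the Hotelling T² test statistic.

Step 1 — sample mean vector:
  mean(X) = (8 + 6 + 2 + 5) / 4 = 21/4 = 5.25
  mean(Y) = (9 + 3 + 1 + 9) / 4 = 22/4 = 5.5
  x̄ = (5.25, 5.5),  deviation x̄ - mu_0 = (5.25, 5.5) - (6, 2) = (-0.75, 3.5).

Step 2 — sample covariance matrix, S[i,j] = (1/(n-1)) · Σ_k (x_{k,i} - mean_i) · (x_{k,j} - mean_j), divisor n-1 = 3:
  S[X,X] = ((2.75)·(2.75) + (0.75)·(0.75) + (-3.25)·(-3.25) + (-0.25)·(-0.25)) / 3 = 18.75/3 = 6.25
  S[X,Y] = ((2.75)·(3.5) + (0.75)·(-2.5) + (-3.25)·(-4.5) + (-0.25)·(3.5)) / 3 = 21.5/3 = 7.1667
  S[Y,Y] = ((3.5)·(3.5) + (-2.5)·(-2.5) + (-4.5)·(-4.5) + (3.5)·(3.5)) / 3 = 51/3 = 17
  S = [[6.25, 7.1667],
 [7.1667, 17]].

Step 3 — invert S. det(S) = 6.25·17 - (7.1667)² = 54.8889.
  S^{-1} = (1/det) · [[d, -b], [-b, a]] = [[0.3097, -0.1306],
 [-0.1306, 0.1139]].

Step 4 — quadratic form (x̄ - mu_0)^T · S^{-1} · (x̄ - mu_0):
  S^{-1} · (x̄ - mu_0) = (-0.6893, 0.4965),
  (x̄ - mu_0)^T · [...] = (-0.75)·(-0.6893) + (3.5)·(0.4965) = 2.2546.

Step 5 — scale by n: T² = 4 · 2.2546 = 9.0182.

T² ≈ 9.0182


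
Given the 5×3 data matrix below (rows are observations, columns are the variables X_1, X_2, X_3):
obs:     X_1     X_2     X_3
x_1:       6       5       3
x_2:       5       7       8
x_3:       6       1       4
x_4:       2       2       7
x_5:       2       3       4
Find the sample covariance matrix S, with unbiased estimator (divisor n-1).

Step 1 — column means:
  mean(X_1) = (6 + 5 + 6 + 2 + 2) / 5 = 21/5 = 4.2
  mean(X_2) = (5 + 7 + 1 + 2 + 3) / 5 = 18/5 = 3.6
  mean(X_3) = (3 + 8 + 4 + 7 + 4) / 5 = 26/5 = 5.2

Step 2 — sample covariance S[i,j] = (1/(n-1)) · Σ_k (x_{k,i} - mean_i) · (x_{k,j} - mean_j), with n-1 = 4.
  S[X_1,X_1] = ((1.8)·(1.8) + (0.8)·(0.8) + (1.8)·(1.8) + (-2.2)·(-2.2) + (-2.2)·(-2.2)) / 4 = 16.8/4 = 4.2
  S[X_1,X_2] = ((1.8)·(1.4) + (0.8)·(3.4) + (1.8)·(-2.6) + (-2.2)·(-1.6) + (-2.2)·(-0.6)) / 4 = 5.4/4 = 1.35
  S[X_1,X_3] = ((1.8)·(-2.2) + (0.8)·(2.8) + (1.8)·(-1.2) + (-2.2)·(1.8) + (-2.2)·(-1.2)) / 4 = -5.2/4 = -1.3
  S[X_2,X_2] = ((1.4)·(1.4) + (3.4)·(3.4) + (-2.6)·(-2.6) + (-1.6)·(-1.6) + (-0.6)·(-0.6)) / 4 = 23.2/4 = 5.8
  S[X_2,X_3] = ((1.4)·(-2.2) + (3.4)·(2.8) + (-2.6)·(-1.2) + (-1.6)·(1.8) + (-0.6)·(-1.2)) / 4 = 7.4/4 = 1.85
  S[X_3,X_3] = ((-2.2)·(-2.2) + (2.8)·(2.8) + (-1.2)·(-1.2) + (1.8)·(1.8) + (-1.2)·(-1.2)) / 4 = 18.8/4 = 4.7

S is symmetric (S[j,i] = S[i,j]). Assembling:

S = [[4.2, 1.35, -1.3],
 [1.35, 5.8, 1.85],
 [-1.3, 1.85, 4.7]]


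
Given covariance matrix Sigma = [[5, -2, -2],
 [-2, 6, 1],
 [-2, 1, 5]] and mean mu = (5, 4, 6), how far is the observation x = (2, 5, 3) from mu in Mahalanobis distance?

Step 1 — centre the observation: (x - mu) = (-3, 1, -3).

Step 2 — invert Sigma (cofactor / det for 3×3, or solve directly):
  Sigma^{-1} = [[0.2661, 0.0734, 0.0917],
 [0.0734, 0.1927, -0.0092],
 [0.0917, -0.0092, 0.2385]].

Step 3 — form the quadratic (x - mu)^T · Sigma^{-1} · (x - mu):
  Sigma^{-1} · (x - mu) = (-1, 0, -1).
  (x - mu)^T · [Sigma^{-1} · (x - mu)] = (-3)·(-1) + (1)·(0) + (-3)·(-1) = 6.

Step 4 — take square root: d = √(6) ≈ 2.4495.

d(x, mu) = √(6) ≈ 2.4495


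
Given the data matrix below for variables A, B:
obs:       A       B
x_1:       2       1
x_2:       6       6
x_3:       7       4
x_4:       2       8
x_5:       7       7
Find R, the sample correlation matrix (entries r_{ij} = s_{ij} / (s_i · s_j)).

Step 1 — column means:
  mean(A) = (2 + 6 + 7 + 2 + 7) / 5 = 24/5 = 4.8
  mean(B) = (1 + 6 + 4 + 8 + 7) / 5 = 26/5 = 5.2

Step 2 — sample variances and covariances s[i,j] = (1/(n-1)) · Σ_k (x_{k,i} - mean_i) · (x_{k,j} - mean_j), with n-1 = 4:
  s[A,A] = ((-2.8)·(-2.8) + (1.2)·(1.2) + (2.2)·(2.2) + (-2.8)·(-2.8) + (2.2)·(2.2)) / 4 = 26.8/4 = 6.7
  s[A,B] = ((-2.8)·(-4.2) + (1.2)·(0.8) + (2.2)·(-1.2) + (-2.8)·(2.8) + (2.2)·(1.8)) / 4 = 6.2/4 = 1.55
  s[B,B] = ((-4.2)·(-4.2) + (0.8)·(0.8) + (-1.2)·(-1.2) + (2.8)·(2.8) + (1.8)·(1.8)) / 4 = 30.8/4 = 7.7
  Sample standard deviations s_i = √(s[i,i]):
  s(A) = √(6.7) = 2.5884
  s(B) = √(7.7) = 2.7749

Step 3 — r_{ij} = s_{ij} / (s_i · s_j):
  r[A,A] = 1 (diagonal).
  r[A,B] = 1.55 / (2.5884 · 2.7749) = 1.55 / 7.1826 = 0.2158
  r[B,B] = 1 (diagonal).

R is symmetric with unit diagonal. Assembling:

R = [[1, 0.2158],
 [0.2158, 1]]


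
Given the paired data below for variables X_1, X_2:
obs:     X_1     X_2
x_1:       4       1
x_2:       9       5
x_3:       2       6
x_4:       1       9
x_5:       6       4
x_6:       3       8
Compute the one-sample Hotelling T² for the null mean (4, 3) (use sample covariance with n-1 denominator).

Step 1 — sample mean vector:
  mean(X_1) = (4 + 9 + 2 + 1 + 6 + 3) / 6 = 25/6 = 4.1667
  mean(X_2) = (1 + 5 + 6 + 9 + 4 + 8) / 6 = 33/6 = 5.5
  x̄ = (4.1667, 5.5),  deviation x̄ - mu_0 = (4.1667, 5.5) - (4, 3) = (0.1667, 2.5).

Step 2 — sample covariance matrix, S[i,j] = (1/(n-1)) · Σ_k (x_{k,i} - mean_i) · (x_{k,j} - mean_j), divisor n-1 = 5:
  S[X_1,X_1] = ((-0.1667)·(-0.1667) + (4.8333)·(4.8333) + (-2.1667)·(-2.1667) + (-3.1667)·(-3.1667) + (1.8333)·(1.8333) + (-1.1667)·(-1.1667)) / 5 = 42.8333/5 = 8.5667
  S[X_1,X_2] = ((-0.1667)·(-4.5) + (4.8333)·(-0.5) + (-2.1667)·(0.5) + (-3.1667)·(3.5) + (1.8333)·(-1.5) + (-1.1667)·(2.5)) / 5 = -19.5/5 = -3.9
  S[X_2,X_2] = ((-4.5)·(-4.5) + (-0.5)·(-0.5) + (0.5)·(0.5) + (3.5)·(3.5) + (-1.5)·(-1.5) + (2.5)·(2.5)) / 5 = 41.5/5 = 8.3
  S = [[8.5667, -3.9],
 [-3.9, 8.3]].

Step 3 — invert S. det(S) = 8.5667·8.3 - (-3.9)² = 55.8933.
  S^{-1} = (1/det) · [[d, -b], [-b, a]] = [[0.1485, 0.0698],
 [0.0698, 0.1533]].

Step 4 — quadratic form (x̄ - mu_0)^T · S^{-1} · (x̄ - mu_0):
  S^{-1} · (x̄ - mu_0) = (0.1992, 0.3948),
  (x̄ - mu_0)^T · [...] = (0.1667)·(0.1992) + (2.5)·(0.3948) = 1.0202.

Step 5 — scale by n: T² = 6 · 1.0202 = 6.1212.

T² ≈ 6.1212


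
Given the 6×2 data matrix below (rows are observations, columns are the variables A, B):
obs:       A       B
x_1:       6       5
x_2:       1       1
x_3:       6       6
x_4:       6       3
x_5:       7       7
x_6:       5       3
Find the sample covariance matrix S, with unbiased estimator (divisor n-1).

Step 1 — column means:
  mean(A) = (6 + 1 + 6 + 6 + 7 + 5) / 6 = 31/6 = 5.1667
  mean(B) = (5 + 1 + 6 + 3 + 7 + 3) / 6 = 25/6 = 4.1667

Step 2 — sample covariance S[i,j] = (1/(n-1)) · Σ_k (x_{k,i} - mean_i) · (x_{k,j} - mean_j), with n-1 = 5.
  S[A,A] = ((0.8333)·(0.8333) + (-4.1667)·(-4.1667) + (0.8333)·(0.8333) + (0.8333)·(0.8333) + (1.8333)·(1.8333) + (-0.1667)·(-0.1667)) / 5 = 22.8333/5 = 4.5667
  S[A,B] = ((0.8333)·(0.8333) + (-4.1667)·(-3.1667) + (0.8333)·(1.8333) + (0.8333)·(-1.1667) + (1.8333)·(2.8333) + (-0.1667)·(-1.1667)) / 5 = 19.8333/5 = 3.9667
  S[B,B] = ((0.8333)·(0.8333) + (-3.1667)·(-3.1667) + (1.8333)·(1.8333) + (-1.1667)·(-1.1667) + (2.8333)·(2.8333) + (-1.1667)·(-1.1667)) / 5 = 24.8333/5 = 4.9667

S is symmetric (S[j,i] = S[i,j]). Assembling:

S = [[4.5667, 3.9667],
 [3.9667, 4.9667]]


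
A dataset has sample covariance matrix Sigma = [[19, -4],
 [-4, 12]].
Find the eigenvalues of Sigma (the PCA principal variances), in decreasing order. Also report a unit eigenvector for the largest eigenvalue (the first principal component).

Step 1 — characteristic polynomial of 2×2 Sigma:
  det(Sigma - λI) = λ² - trace · λ + det = 0.
  trace = 19 + 12 = 31, det = 19·12 - (-4)² = 212.
Step 2 — discriminant:
  Δ = trace² - 4·det = 961 - 848 = 113.
Step 3 — eigenvalues:
  λ = (trace ± √Δ)/2 = (31 ± 10.6301)/2,
  λ_1 = 20.8151,  λ_2 = 10.1849.

Step 4 — unit eigenvector for λ_1: solve (Sigma - λ_1 I)v = 0. First row:
  (19 - 20.8151)·v_x + (-4)·v_y = 0, i.e. (-1.8151)·v_x + (-4)·v_y = 0,
  so v ∝ (b, λ_1 - a) = (-4, 1.8151); multiply by -1 so the first entry is positive: u = (4, -1.8151).
  ||u|| = √((4)² + (-1.8151)²) = √(19.2945) ≈ 4.3925,
  v_1 = u/||u|| ≈ (0.9106, -0.4132) (||v_1|| = 1).

λ_1 = 20.8151,  λ_2 = 10.1849;  v_1 ≈ (0.9106, -0.4132)


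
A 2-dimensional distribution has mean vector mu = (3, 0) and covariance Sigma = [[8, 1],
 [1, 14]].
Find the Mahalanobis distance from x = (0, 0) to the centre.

Step 1 — centre the observation: (x - mu) = (-3, 0).

Step 2 — invert Sigma. det(Sigma) = 8·14 - (1)² = 111.
  Sigma^{-1} = (1/det) · [[d, -b], [-b, a]] = [[0.1261, -0.009],
 [-0.009, 0.0721]].

Step 3 — form the quadratic (x - mu)^T · Sigma^{-1} · (x - mu):
  Sigma^{-1} · (x - mu) = (-0.3784, 0.027).
  (x - mu)^T · [Sigma^{-1} · (x - mu)] = (-3)·(-0.3784) + (0)·(0.027) = 1.1351.

Step 4 — take square root: d = √(1.1351) ≈ 1.0654.

d(x, mu) = √(1.1351) ≈ 1.0654


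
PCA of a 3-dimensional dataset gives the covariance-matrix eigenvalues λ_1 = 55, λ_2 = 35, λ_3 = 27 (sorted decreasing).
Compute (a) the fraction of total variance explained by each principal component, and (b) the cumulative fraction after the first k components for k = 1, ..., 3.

Step 1 — total variance = trace(Sigma) = Σ λ_i = 55 + 35 + 27 = 117.

Step 2 — fraction explained by component i = λ_i / Σ λ:
  PC1: 55/117 = 0.4701
  PC2: 35/117 = 0.2991
  PC3: 27/117 = 0.2308

Step 3 — cumulative fraction after k components = (λ_1 + ... + λ_k) / Σ λ:
  k = 1: 55/117 = 0.4701
  k = 2: (55 + 35)/117 = 90/117 = 0.7692
  k = 3: (55 + 35 + 27)/117 = 117/117 = 1

Summary (fraction, with percent):

explained: PC1 0.4701 (47.01%), PC2 0.2991 (29.91%), PC3 0.2308 (23.08%);  cumulative: 0.4701, 0.7692, 1


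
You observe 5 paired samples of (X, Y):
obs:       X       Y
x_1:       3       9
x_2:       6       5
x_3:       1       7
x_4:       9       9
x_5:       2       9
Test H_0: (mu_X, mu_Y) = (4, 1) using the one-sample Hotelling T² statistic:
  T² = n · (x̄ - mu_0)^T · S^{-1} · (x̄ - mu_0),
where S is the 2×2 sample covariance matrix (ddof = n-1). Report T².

Step 1 — sample mean vector:
  mean(X) = (3 + 6 + 1 + 9 + 2) / 5 = 21/5 = 4.2
  mean(Y) = (9 + 5 + 7 + 9 + 9) / 5 = 39/5 = 7.8
  x̄ = (4.2, 7.8),  deviation x̄ - mu_0 = (4.2, 7.8) - (4, 1) = (0.2, 6.8).

Step 2 — sample covariance matrix, S[i,j] = (1/(n-1)) · Σ_k (x_{k,i} - mean_i) · (x_{k,j} - mean_j), divisor n-1 = 4:
  S[X,X] = ((-1.2)·(-1.2) + (1.8)·(1.8) + (-3.2)·(-3.2) + (4.8)·(4.8) + (-2.2)·(-2.2)) / 4 = 42.8/4 = 10.7
  S[X,Y] = ((-1.2)·(1.2) + (1.8)·(-2.8) + (-3.2)·(-0.8) + (4.8)·(1.2) + (-2.2)·(1.2)) / 4 = -0.8/4 = -0.2
  S[Y,Y] = ((1.2)·(1.2) + (-2.8)·(-2.8) + (-0.8)·(-0.8) + (1.2)·(1.2) + (1.2)·(1.2)) / 4 = 12.8/4 = 3.2
  S = [[10.7, -0.2],
 [-0.2, 3.2]].

Step 3 — invert S. det(S) = 10.7·3.2 - (-0.2)² = 34.2.
  S^{-1} = (1/det) · [[d, -b], [-b, a]] = [[0.0936, 0.0058],
 [0.0058, 0.3129]].

Step 4 — quadratic form (x̄ - mu_0)^T · S^{-1} · (x̄ - mu_0):
  S^{-1} · (x̄ - mu_0) = (0.0585, 2.1287),
  (x̄ - mu_0)^T · [...] = (0.2)·(0.0585) + (6.8)·(2.1287) = 14.4865.

Step 5 — scale by n: T² = 5 · 14.4865 = 72.4327.

T² ≈ 72.4327


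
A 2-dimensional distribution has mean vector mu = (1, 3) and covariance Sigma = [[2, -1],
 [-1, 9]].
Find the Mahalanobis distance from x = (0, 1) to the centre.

Step 1 — centre the observation: (x - mu) = (-1, -2).

Step 2 — invert Sigma. det(Sigma) = 2·9 - (-1)² = 17.
  Sigma^{-1} = (1/det) · [[d, -b], [-b, a]] = [[0.5294, 0.0588],
 [0.0588, 0.1176]].

Step 3 — form the quadratic (x - mu)^T · Sigma^{-1} · (x - mu):
  Sigma^{-1} · (x - mu) = (-0.6471, -0.2941).
  (x - mu)^T · [Sigma^{-1} · (x - mu)] = (-1)·(-0.6471) + (-2)·(-0.2941) = 1.2353.

Step 4 — take square root: d = √(1.2353) ≈ 1.1114.

d(x, mu) = √(1.2353) ≈ 1.1114


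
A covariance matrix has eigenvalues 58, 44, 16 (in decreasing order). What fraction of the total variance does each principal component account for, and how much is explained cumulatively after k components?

Step 1 — total variance = trace(Sigma) = Σ λ_i = 58 + 44 + 16 = 118.

Step 2 — fraction explained by component i = λ_i / Σ λ:
  PC1: 58/118 = 0.4915
  PC2: 44/118 = 0.3729
  PC3: 16/118 = 0.1356

Step 3 — cumulative fraction after k components = (λ_1 + ... + λ_k) / Σ λ:
  k = 1: 58/118 = 0.4915
  k = 2: (58 + 44)/118 = 102/118 = 0.8644
  k = 3: (58 + 44 + 16)/118 = 118/118 = 1

Summary (fraction, with percent):

explained: PC1 0.4915 (49.15%), PC2 0.3729 (37.29%), PC3 0.1356 (13.56%);  cumulative: 0.4915, 0.8644, 1


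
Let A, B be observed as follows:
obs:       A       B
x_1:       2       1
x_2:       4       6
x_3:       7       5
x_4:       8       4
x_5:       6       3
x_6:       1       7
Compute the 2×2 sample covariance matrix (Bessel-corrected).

Step 1 — column means:
  mean(A) = (2 + 4 + 7 + 8 + 6 + 1) / 6 = 28/6 = 4.6667
  mean(B) = (1 + 6 + 5 + 4 + 3 + 7) / 6 = 26/6 = 4.3333

Step 2 — sample covariance S[i,j] = (1/(n-1)) · Σ_k (x_{k,i} - mean_i) · (x_{k,j} - mean_j), with n-1 = 5.
  S[A,A] = ((-2.6667)·(-2.6667) + (-0.6667)·(-0.6667) + (2.3333)·(2.3333) + (3.3333)·(3.3333) + (1.3333)·(1.3333) + (-3.6667)·(-3.6667)) / 5 = 39.3333/5 = 7.8667
  S[A,B] = ((-2.6667)·(-3.3333) + (-0.6667)·(1.6667) + (2.3333)·(0.6667) + (3.3333)·(-0.3333) + (1.3333)·(-1.3333) + (-3.6667)·(2.6667)) / 5 = -3.3333/5 = -0.6667
  S[B,B] = ((-3.3333)·(-3.3333) + (1.6667)·(1.6667) + (0.6667)·(0.6667) + (-0.3333)·(-0.3333) + (-1.3333)·(-1.3333) + (2.6667)·(2.6667)) / 5 = 23.3333/5 = 4.6667

S is symmetric (S[j,i] = S[i,j]). Assembling:

S = [[7.8667, -0.6667],
 [-0.6667, 4.6667]]


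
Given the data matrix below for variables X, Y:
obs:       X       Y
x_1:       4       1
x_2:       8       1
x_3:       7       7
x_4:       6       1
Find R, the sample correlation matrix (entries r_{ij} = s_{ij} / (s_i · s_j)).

Step 1 — column means:
  mean(X) = (4 + 8 + 7 + 6) / 4 = 25/4 = 6.25
  mean(Y) = (1 + 1 + 7 + 1) / 4 = 10/4 = 2.5

Step 2 — sample variances and covariances s[i,j] = (1/(n-1)) · Σ_k (x_{k,i} - mean_i) · (x_{k,j} - mean_j), with n-1 = 3:
  s[X,X] = ((-2.25)·(-2.25) + (1.75)·(1.75) + (0.75)·(0.75) + (-0.25)·(-0.25)) / 3 = 8.75/3 = 2.9167
  s[X,Y] = ((-2.25)·(-1.5) + (1.75)·(-1.5) + (0.75)·(4.5) + (-0.25)·(-1.5)) / 3 = 4.5/3 = 1.5
  s[Y,Y] = ((-1.5)·(-1.5) + (-1.5)·(-1.5) + (4.5)·(4.5) + (-1.5)·(-1.5)) / 3 = 27/3 = 9
  Sample standard deviations s_i = √(s[i,i]):
  s(X) = √(2.9167) = 1.7078
  s(Y) = √(9) = 3

Step 3 — r_{ij} = s_{ij} / (s_i · s_j):
  r[X,X] = 1 (diagonal).
  r[X,Y] = 1.5 / (1.7078 · 3) = 1.5 / 5.1235 = 0.2928
  r[Y,Y] = 1 (diagonal).

R is symmetric with unit diagonal. Assembling:

R = [[1, 0.2928],
 [0.2928, 1]]


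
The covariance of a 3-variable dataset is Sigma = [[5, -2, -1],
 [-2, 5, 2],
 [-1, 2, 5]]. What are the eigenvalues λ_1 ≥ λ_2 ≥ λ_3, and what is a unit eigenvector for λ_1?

Step 1 — characteristic polynomial p(λ) = det(λI - Sigma) = λ³ - tr·λ² + c_1·λ - det, where tr = trace, c_1 = sum of the principal 2×2 minors, det = det(Sigma):
  tr = 5 + 5 + 5 = 15,
  c_1 = (5·5 - (-2)²) + (5·5 - (-1)²) + (5·5 - (2)²) = 21 + 24 + 21 = 66,
  det = 5·(5·5 - (2)²) - (-2)·((-2)·5 - (2)·(-1)) + (-1)·((-2)·(2) - 5·(-1)) = 5·(21) - (-2)·(-8) + (-1)·(1) = 88.
  So p(λ) = λ³ - 15λ² + 66λ - 88.
Step 2 — look for an integer root (rational root theorem: any rational root is an integer divisor of 88). Testing λ = 4:
  p(4) = 64 - 240 + 264 - 88 = 0  ✓
  Dividing out (λ - 4): p(λ) = (λ - 4)(λ² - 11λ + 22).
Step 3 — remaining eigenvalues from the quadratic λ² - 11λ + 22 = 0:
  Δ = 11² - 4·22 = 121 - 88 = 33,  λ = (11 ± √33)/2 = (11 ± 5.7446)/2 ≈ 8.3723 or 2.6277.
  Sorted: λ_1 = 8.3723,  λ_2 = 4,  λ_3 = 2.6277  (check: sum = 15 = tr ✓).

Step 4 — unit eigenvector for λ_1 ≈ 8.3723: v spans the null space of (Sigma - λ_1 I), whose rows are
  r_1 = (-3.3723, -2, -1),  r_2 = (-2, -3.3723, 2),  r_3 = (-1, 2, -3.3723).
  v is orthogonal to every row, so take v ∝ r_1 × r_2 = ((-2)·(2) - (-1)·(-3.3723), (-1)·(-2) - (-3.3723)·(2), (-3.3723)·(-3.3723) - (-2)·(-2)) ≈ (-7.3723, 8.7446, 7.3723).
  Rescale (multiply by -1 so the first nonzero entry is positive): u = (7.3723, -8.7446, -7.3723).
  ||u|| = √((7.3723)² + (-8.7446)² + (-7.3723)²) = √(185.1684) ≈ 13.6077,  v_1 = u/||u|| ≈ (0.5418, -0.6426, -0.5418) (||v_1|| = 1).

λ_1 = 8.3723,  λ_2 = 4,  λ_3 = 2.6277;  v_1 ≈ (0.5418, -0.6426, -0.5418)


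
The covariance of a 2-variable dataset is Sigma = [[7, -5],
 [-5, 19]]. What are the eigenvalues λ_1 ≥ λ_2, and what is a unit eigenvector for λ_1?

Step 1 — characteristic polynomial of 2×2 Sigma:
  det(Sigma - λI) = λ² - trace · λ + det = 0.
  trace = 7 + 19 = 26, det = 7·19 - (-5)² = 108.
Step 2 — discriminant:
  Δ = trace² - 4·det = 676 - 432 = 244.
Step 3 — eigenvalues:
  λ = (trace ± √Δ)/2 = (26 ± 15.6205)/2,
  λ_1 = 20.8102,  λ_2 = 5.1898.

Step 4 — unit eigenvector for λ_1: solve (Sigma - λ_1 I)v = 0. First row:
  (7 - 20.8102)·v_x + (-5)·v_y = 0, i.e. (-13.8102)·v_x + (-5)·v_y = 0,
  so v ∝ (b, λ_1 - a) = (-5, 13.8102); multiply by -1 so the first entry is positive: u = (5, -13.8102).
  ||u|| = √((5)² + (-13.8102)²) = √(215.723) ≈ 14.6875,
  v_1 = u/||u|| ≈ (0.3404, -0.9403) (||v_1|| = 1).

λ_1 = 20.8102,  λ_2 = 5.1898;  v_1 ≈ (0.3404, -0.9403)


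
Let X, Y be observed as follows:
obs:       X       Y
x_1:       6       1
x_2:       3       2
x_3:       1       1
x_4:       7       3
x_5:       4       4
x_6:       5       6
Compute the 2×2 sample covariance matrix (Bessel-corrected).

Step 1 — column means:
  mean(X) = (6 + 3 + 1 + 7 + 4 + 5) / 6 = 26/6 = 4.3333
  mean(Y) = (1 + 2 + 1 + 3 + 4 + 6) / 6 = 17/6 = 2.8333

Step 2 — sample covariance S[i,j] = (1/(n-1)) · Σ_k (x_{k,i} - mean_i) · (x_{k,j} - mean_j), with n-1 = 5.
  S[X,X] = ((1.6667)·(1.6667) + (-1.3333)·(-1.3333) + (-3.3333)·(-3.3333) + (2.6667)·(2.6667) + (-0.3333)·(-0.3333) + (0.6667)·(0.6667)) / 5 = 23.3333/5 = 4.6667
  S[X,Y] = ((1.6667)·(-1.8333) + (-1.3333)·(-0.8333) + (-3.3333)·(-1.8333) + (2.6667)·(0.1667) + (-0.3333)·(1.1667) + (0.6667)·(3.1667)) / 5 = 6.3333/5 = 1.2667
  S[Y,Y] = ((-1.8333)·(-1.8333) + (-0.8333)·(-0.8333) + (-1.8333)·(-1.8333) + (0.1667)·(0.1667) + (1.1667)·(1.1667) + (3.1667)·(3.1667)) / 5 = 18.8333/5 = 3.7667

S is symmetric (S[j,i] = S[i,j]). Assembling:

S = [[4.6667, 1.2667],
 [1.2667, 3.7667]]


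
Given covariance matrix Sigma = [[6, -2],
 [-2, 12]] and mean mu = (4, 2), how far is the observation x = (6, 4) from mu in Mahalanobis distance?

Step 1 — centre the observation: (x - mu) = (2, 2).

Step 2 — invert Sigma. det(Sigma) = 6·12 - (-2)² = 68.
  Sigma^{-1} = (1/det) · [[d, -b], [-b, a]] = [[0.1765, 0.0294],
 [0.0294, 0.0882]].

Step 3 — form the quadratic (x - mu)^T · Sigma^{-1} · (x - mu):
  Sigma^{-1} · (x - mu) = (0.4118, 0.2353).
  (x - mu)^T · [Sigma^{-1} · (x - mu)] = (2)·(0.4118) + (2)·(0.2353) = 1.2941.

Step 4 — take square root: d = √(1.2941) ≈ 1.1376.

d(x, mu) = √(1.2941) ≈ 1.1376


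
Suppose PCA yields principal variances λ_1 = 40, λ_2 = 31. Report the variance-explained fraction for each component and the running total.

Step 1 — total variance = trace(Sigma) = Σ λ_i = 40 + 31 = 71.

Step 2 — fraction explained by component i = λ_i / Σ λ:
  PC1: 40/71 = 0.5634
  PC2: 31/71 = 0.4366

Step 3 — cumulative fraction after k components = (λ_1 + ... + λ_k) / Σ λ:
  k = 1: 40/71 = 0.5634
  k = 2: (40 + 31)/71 = 71/71 = 1

Summary (fraction, with percent):

explained: PC1 0.5634 (56.34%), PC2 0.4366 (43.66%);  cumulative: 0.5634, 1


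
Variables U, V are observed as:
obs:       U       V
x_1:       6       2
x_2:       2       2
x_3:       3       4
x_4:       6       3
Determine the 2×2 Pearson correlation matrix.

Step 1 — column means:
  mean(U) = (6 + 2 + 3 + 6) / 4 = 17/4 = 4.25
  mean(V) = (2 + 2 + 4 + 3) / 4 = 11/4 = 2.75

Step 2 — sample variances and covariances s[i,j] = (1/(n-1)) · Σ_k (x_{k,i} - mean_i) · (x_{k,j} - mean_j), with n-1 = 3:
  s[U,U] = ((1.75)·(1.75) + (-2.25)·(-2.25) + (-1.25)·(-1.25) + (1.75)·(1.75)) / 3 = 12.75/3 = 4.25
  s[U,V] = ((1.75)·(-0.75) + (-2.25)·(-0.75) + (-1.25)·(1.25) + (1.75)·(0.25)) / 3 = -0.75/3 = -0.25
  s[V,V] = ((-0.75)·(-0.75) + (-0.75)·(-0.75) + (1.25)·(1.25) + (0.25)·(0.25)) / 3 = 2.75/3 = 0.9167
  Sample standard deviations s_i = √(s[i,i]):
  s(U) = √(4.25) = 2.0616
  s(V) = √(0.9167) = 0.9574

Step 3 — r_{ij} = s_{ij} / (s_i · s_j):
  r[U,U] = 1 (diagonal).
  r[U,V] = -0.25 / (2.0616 · 0.9574) = -0.25 / 1.9738 = -0.1267
  r[V,V] = 1 (diagonal).

R is symmetric with unit diagonal. Assembling:

R = [[1, -0.1267],
 [-0.1267, 1]]
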